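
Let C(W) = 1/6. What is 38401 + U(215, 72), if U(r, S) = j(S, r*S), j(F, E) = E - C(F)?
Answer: 323285/6 ≈ 53881.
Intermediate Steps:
C(W) = ⅙
j(F, E) = -⅙ + E (j(F, E) = E - 1*⅙ = E - ⅙ = -⅙ + E)
U(r, S) = -⅙ + S*r (U(r, S) = -⅙ + r*S = -⅙ + S*r)
38401 + U(215, 72) = 38401 + (-⅙ + 72*215) = 38401 + (-⅙ + 15480) = 38401 + 92879/6 = 323285/6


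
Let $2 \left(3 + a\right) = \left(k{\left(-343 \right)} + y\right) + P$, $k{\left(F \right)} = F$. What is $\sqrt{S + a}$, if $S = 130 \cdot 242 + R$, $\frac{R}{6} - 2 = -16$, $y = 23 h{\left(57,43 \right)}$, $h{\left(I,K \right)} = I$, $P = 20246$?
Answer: $2 \sqrt{10495} \approx 204.89$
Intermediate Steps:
$y = 1311$ ($y = 23 \cdot 57 = 1311$)
$R = -84$ ($R = 12 + 6 \left(-16\right) = 12 - 96 = -84$)
$S = 31376$ ($S = 130 \cdot 242 - 84 = 31460 - 84 = 31376$)
$a = 10604$ ($a = -3 + \frac{\left(-343 + 1311\right) + 20246}{2} = -3 + \frac{968 + 20246}{2} = -3 + \frac{1}{2} \cdot 21214 = -3 + 10607 = 10604$)
$\sqrt{S + a} = \sqrt{31376 + 10604} = \sqrt{41980} = 2 \sqrt{10495}$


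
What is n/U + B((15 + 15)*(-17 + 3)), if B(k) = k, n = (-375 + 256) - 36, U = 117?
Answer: -49295/117 ≈ -421.32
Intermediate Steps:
n = -155 (n = -119 - 36 = -155)
n/U + B((15 + 15)*(-17 + 3)) = -155/117 + (15 + 15)*(-17 + 3) = (1/117)*(-155) + 30*(-14) = -155/117 - 420 = -49295/117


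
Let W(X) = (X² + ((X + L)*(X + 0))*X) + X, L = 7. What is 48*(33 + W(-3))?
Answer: 3600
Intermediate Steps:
W(X) = X + X² + X²*(7 + X) (W(X) = (X² + ((X + 7)*(X + 0))*X) + X = (X² + ((7 + X)*X)*X) + X = (X² + (X*(7 + X))*X) + X = (X² + X²*(7 + X)) + X = X + X² + X²*(7 + X))
48*(33 + W(-3)) = 48*(33 - 3*(1 + (-3)² + 8*(-3))) = 48*(33 - 3*(1 + 9 - 24)) = 48*(33 - 3*(-14)) = 48*(33 + 42) = 48*75 = 3600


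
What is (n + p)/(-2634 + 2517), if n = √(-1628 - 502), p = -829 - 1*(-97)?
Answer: 244/39 - I*√2130/117 ≈ 6.2564 - 0.39446*I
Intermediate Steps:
p = -732 (p = -829 + 97 = -732)
n = I*√2130 (n = √(-2130) = I*√2130 ≈ 46.152*I)
(n + p)/(-2634 + 2517) = (I*√2130 - 732)/(-2634 + 2517) = (-732 + I*√2130)/(-117) = (-732 + I*√2130)*(-1/117) = 244/39 - I*√2130/117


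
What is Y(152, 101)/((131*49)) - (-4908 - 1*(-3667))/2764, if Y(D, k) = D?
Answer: 8386107/17742116 ≈ 0.47267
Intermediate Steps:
Y(152, 101)/((131*49)) - (-4908 - 1*(-3667))/2764 = 152/((131*49)) - (-4908 - 1*(-3667))/2764 = 152/6419 - (-4908 + 3667)*(1/2764) = 152*(1/6419) - 1*(-1241)*(1/2764) = 152/6419 + 1241*(1/2764) = 152/6419 + 1241/2764 = 8386107/17742116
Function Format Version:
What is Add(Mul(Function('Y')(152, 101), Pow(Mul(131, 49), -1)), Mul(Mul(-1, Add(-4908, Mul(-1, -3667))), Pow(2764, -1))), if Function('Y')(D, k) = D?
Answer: Rational(8386107, 17742116) ≈ 0.47267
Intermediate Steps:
Add(Mul(Function('Y')(152, 101), Pow(Mul(131, 49), -1)), Mul(Mul(-1, Add(-4908, Mul(-1, -3667))), Pow(2764, -1))) = Add(Mul(152, Pow(Mul(131, 49), -1)), Mul(Mul(-1, Add(-4908, Mul(-1, -3667))), Pow(2764, -1))) = Add(Mul(152, Pow(6419, -1)), Mul(Mul(-1, Add(-4908, 3667)), Rational(1, 2764))) = Add(Mul(152, Rational(1, 6419)), Mul(Mul(-1, -1241), Rational(1, 2764))) = Add(Rational(152, 6419), Mul(1241, Rational(1, 2764))) = Add(Rational(152, 6419), Rational(1241, 2764)) = Rational(8386107, 17742116)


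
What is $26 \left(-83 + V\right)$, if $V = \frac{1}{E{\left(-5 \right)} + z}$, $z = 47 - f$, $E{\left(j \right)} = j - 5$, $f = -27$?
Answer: $- \frac{69043}{32} \approx -2157.6$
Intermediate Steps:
$E{\left(j \right)} = -5 + j$
$z = 74$ ($z = 47 - -27 = 47 + 27 = 74$)
$V = \frac{1}{64}$ ($V = \frac{1}{\left(-5 - 5\right) + 74} = \frac{1}{-10 + 74} = \frac{1}{64} \approx 0.015625$)
$26 \left(-83 + V\right) = 26 \left(-83 + \frac{1}{64}\right) = 26 \left(- \frac{5311}{64}\right) = - \frac{69043}{32}$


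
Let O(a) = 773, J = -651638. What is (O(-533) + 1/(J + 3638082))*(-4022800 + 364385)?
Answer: -8445528633457395/2986444 ≈ -2.8280e+9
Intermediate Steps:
(O(-533) + 1/(J + 3638082))*(-4022800 + 364385) = (773 + 1/(-651638 + 3638082))*(-4022800 + 364385) = (773 + 1/2986444)*(-3658415) = (2308521213/2986444)*(-3658415) = -8445528633457395/2986444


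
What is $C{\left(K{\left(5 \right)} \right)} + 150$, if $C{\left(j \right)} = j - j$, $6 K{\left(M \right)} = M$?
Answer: $150$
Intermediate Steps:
$K{\left(M \right)} = \frac{M}{6}$
$C{\left(j \right)} = 0$
$C{\left(K{\left(5 \right)} \right)} + 150 = 0 + 150 = 150$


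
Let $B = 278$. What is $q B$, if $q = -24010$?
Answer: $-6674780$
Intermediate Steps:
$q B = \left(-24010\right) 278 = -6674780$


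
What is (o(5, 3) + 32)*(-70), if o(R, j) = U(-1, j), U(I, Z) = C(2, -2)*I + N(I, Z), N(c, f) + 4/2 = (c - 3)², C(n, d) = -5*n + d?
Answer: -4060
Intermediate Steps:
C(n, d) = d - 5*n
N(c, f) = -2 + (-3 + c)² (N(c, f) = -2 + (c - 3)² = -2 + (-3 + c)²)
U(I, Z) = -2 + (-3 + I)² - 12*I (U(I, Z) = (-2 - 5*2)*I + (-2 + (-3 + I)²) = (-2 - 10)*I + (-2 + (-3 + I)²) = -12*I + (-2 + (-3 + I)²) = -2 + (-3 + I)² - 12*I)
o(R, j) = 26 (o(R, j) = 7 + (-1)² - 18*(-1) = 7 + 1 + 18 = 26)
(o(5, 3) + 32)*(-70) = (26 + 32)*(-70) = 58*(-70) = -4060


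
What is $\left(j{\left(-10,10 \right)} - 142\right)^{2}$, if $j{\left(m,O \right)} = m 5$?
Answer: $36864$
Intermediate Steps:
$j{\left(m,O \right)} = 5 m$
$\left(j{\left(-10,10 \right)} - 142\right)^{2} = \left(5 \left(-10\right) - 142\right)^{2} = \left(-50 - 142\right)^{2} = \left(-192\right)^{2} = 36864$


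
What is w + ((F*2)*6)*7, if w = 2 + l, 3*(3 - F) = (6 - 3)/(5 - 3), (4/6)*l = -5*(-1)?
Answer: 439/2 ≈ 219.50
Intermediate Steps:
l = 15/2 (l = 3*(-5*(-1))/2 = (3/2)*5 = 15/2 ≈ 7.5000)
F = 5/2 (F = 3 - (6 - 3)/(3*(5 - 3)) = 3 - 1/2 = 3 - ⅓*3/2 = 3 - ½ = 5/2 ≈ 2.5000)
w = 19/2 (w = 2 + 15/2 = 19/2 ≈ 9.5000)
w + ((F*2)*6)*7 = 19/2 + (((5/2)*2)*6)*7 = 19/2 + (5*6)*7 = 19/2 + 30*7 = 19/2 + 210 = 439/2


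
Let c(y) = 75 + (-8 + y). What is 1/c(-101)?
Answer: -1/34 ≈ -0.029412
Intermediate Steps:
c(y) = 67 + y
1/c(-101) = 1/(67 - 101) = 1/(-34) = -1/34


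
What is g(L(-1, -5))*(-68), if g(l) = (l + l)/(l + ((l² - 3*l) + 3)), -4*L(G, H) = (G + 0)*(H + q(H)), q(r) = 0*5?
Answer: 2720/113 ≈ 24.071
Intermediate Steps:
q(r) = 0
L(G, H) = -G*H/4 (L(G, H) = -(G + 0)*(H + 0)/4 = -G*H/4)
g(l) = 2*l/(3 + l² - 2*l) (g(l) = (2*l)/(l + (3 + l² - 3*l)) = (2*l)/(3 + l² - 2*l) = 2*l/(3 + l² - 2*l))
g(L(-1, -5))*(-68) = (2*(-¼*(-1)*(-5))/(3 + (-¼*(-1)*(-5))² - (-1)*(-1)*(-5)/2))*(-68) = (2*(-5/4)/(3 + (-5/4)² - 2*(-5/4)))*(-68) = (2*(-5/4)/(3 + 25/16 + 5/2))*(-68) = (2*(-5/4)/(113/16))*(-68) = (2*(-5/4)*(16/113))*(-68) = -40/113*(-68) = 2720/113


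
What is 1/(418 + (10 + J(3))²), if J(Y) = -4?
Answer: 1/454 ≈ 0.0022026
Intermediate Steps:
1/(418 + (10 + J(3))²) = 1/(418 + (10 - 4)²) = 1/(418 + 6²) = 1/(418 + 36) = 1/454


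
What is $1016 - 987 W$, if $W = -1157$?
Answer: $1142975$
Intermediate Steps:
$1016 - 987 W = 1016 - -1141959 = 1016 + 1141959 = 1142975$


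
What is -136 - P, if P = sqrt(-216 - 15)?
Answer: -136 - I*sqrt(231) ≈ -136.0 - 15.199*I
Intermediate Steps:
P = I*sqrt(231) (P = sqrt(-231) = I*sqrt(231) ≈ 15.199*I)
-136 - P = -136 - I*sqrt(231)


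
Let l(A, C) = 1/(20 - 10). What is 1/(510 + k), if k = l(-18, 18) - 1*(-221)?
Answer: 10/7311 ≈ 0.0013678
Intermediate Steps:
l(A, C) = ⅒ (l(A, C) = 1/10 = ⅒)
k = 2211/10 (k = ⅒ - 1*(-221) = ⅒ + 221 = 2211/10 ≈ 221.10)
1/(510 + k) = 1/(510 + 2211/10) = 1/(7311/10) = 10/7311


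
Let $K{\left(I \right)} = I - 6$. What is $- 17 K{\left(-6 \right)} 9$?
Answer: $1836$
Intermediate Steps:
$K{\left(I \right)} = -6 + I$
$- 17 K{\left(-6 \right)} 9 = - 17 \left(-6 - 6\right) 9 = \left(-17\right) \left(-12\right) 9 = 204 \cdot 9 = 1836$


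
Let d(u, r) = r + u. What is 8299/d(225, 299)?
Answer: 8299/524 ≈ 15.838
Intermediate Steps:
8299/d(225, 299) = 8299/(299 + 225) = 8299/524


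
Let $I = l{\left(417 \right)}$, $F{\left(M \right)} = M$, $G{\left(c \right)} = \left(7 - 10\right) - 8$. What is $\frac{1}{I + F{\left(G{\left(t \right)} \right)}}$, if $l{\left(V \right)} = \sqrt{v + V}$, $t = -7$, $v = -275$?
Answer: $\frac{11}{21} + \frac{\sqrt{142}}{21} \approx 1.0913$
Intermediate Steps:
$l{\left(V \right)} = \sqrt{-275 + V}$
$G{\left(c \right)} = -11$ ($G{\left(c \right)} = -3 - 8 = -11$)
$I = \sqrt{142}$ ($I = \sqrt{-275 + 417} = \sqrt{142} \approx 11.916$)
$\frac{1}{I + F{\left(G{\left(t \right)} \right)}} = \frac{1}{\sqrt{142} - 11} = \frac{1}{-11 + \sqrt{142}}$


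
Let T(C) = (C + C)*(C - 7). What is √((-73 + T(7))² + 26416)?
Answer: √31745 ≈ 178.17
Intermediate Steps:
T(C) = 2*C*(-7 + C) (T(C) = (2*C)*(-7 + C) = 2*C*(-7 + C))
√((-73 + T(7))² + 26416) = √((-73 + 2*7*(-7 + 7))² + 26416) = √((-73 + 2*7*0)² + 26416) = √((-73 + 0)² + 26416) = √((-73)² + 26416) = √(5329 + 26416) = √31745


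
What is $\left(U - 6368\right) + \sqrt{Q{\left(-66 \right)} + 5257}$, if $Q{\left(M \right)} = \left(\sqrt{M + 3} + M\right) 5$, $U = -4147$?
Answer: $-10515 + \sqrt{4927 + 15 i \sqrt{7}} \approx -10445.0 + 0.28269 i$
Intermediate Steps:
$Q{\left(M \right)} = 5 M + 5 \sqrt{3 + M}$ ($Q{\left(M \right)} = \left(\sqrt{3 + M} + M\right) 5 = \left(M + \sqrt{3 + M}\right) 5 = 5 M + 5 \sqrt{3 + M}$)
$\left(U - 6368\right) + \sqrt{Q{\left(-66 \right)} + 5257} = \left(-4147 - 6368\right) + \sqrt{\left(5 \left(-66\right) + 5 \sqrt{3 - 66}\right) + 5257} = -10515 + \sqrt{\left(-330 + 5 \sqrt{-63}\right) + 5257} = -10515 + \sqrt{\left(-330 + 5 \cdot 3 i \sqrt{7}\right) + 5257} = -10515 + \sqrt{\left(-330 + 15 i \sqrt{7}\right) + 5257} = -10515 + \sqrt{4927 + 15 i \sqrt{7}}$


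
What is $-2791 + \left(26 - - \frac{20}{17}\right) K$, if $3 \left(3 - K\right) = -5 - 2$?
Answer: $- \frac{44983}{17} \approx -2646.1$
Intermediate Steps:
$K = \frac{16}{3}$ ($K = 3 - \frac{-5 - 2}{3} = 3 - - \frac{7}{3} = 3 + \frac{7}{3} = \frac{16}{3} \approx 5.3333$)
$-2791 + \left(26 - - \frac{20}{17}\right) K = -2791 + \left(26 - - \frac{20}{17}\right) \frac{16}{3} = -2791 + \left(26 + \left(\frac{9}{17} + \frac{11}{17}\right)\right) \frac{16}{3} = -2791 + \left(26 + \frac{20}{17}\right) \frac{16}{3} = -2791 + \frac{462}{17} \cdot \frac{16}{3} = -2791 + \frac{2464}{17} = - \frac{44983}{17}$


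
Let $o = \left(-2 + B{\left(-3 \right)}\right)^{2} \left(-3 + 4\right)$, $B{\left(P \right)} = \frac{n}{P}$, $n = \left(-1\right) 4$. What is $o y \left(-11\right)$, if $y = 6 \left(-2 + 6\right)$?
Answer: $- \frac{352}{3} \approx -117.33$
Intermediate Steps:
$y = 24$ ($y = 6 \cdot 4 = 24$)
$n = -4$
$B{\left(P \right)} = - \frac{4}{P}$
$o = \frac{4}{9}$ ($o = \left(-2 - \frac{4}{-3}\right)^{2} \left(-3 + 4\right) = \left(-2 - - \frac{4}{3}\right)^{2} \cdot 1 = \left(-2 + \frac{4}{3}\right)^{2} \cdot 1 = \left(- \frac{2}{3}\right)^{2} \cdot 1 = \frac{4}{9} \cdot 1 = \frac{4}{9} \approx 0.44444$)
$o y \left(-11\right) = \frac{4}{9} \cdot 24 \left(-11\right) = \frac{32}{3} \left(-11\right) = - \frac{352}{3}$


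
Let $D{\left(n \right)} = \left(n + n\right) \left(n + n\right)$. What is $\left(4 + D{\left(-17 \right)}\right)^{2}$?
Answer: $1345600$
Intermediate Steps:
$D{\left(n \right)} = 4 n^{2}$ ($D{\left(n \right)} = 2 n 2 n = 4 n^{2}$)
$\left(4 + D{\left(-17 \right)}\right)^{2} = \left(4 + 4 \left(-17\right)^{2}\right)^{2} = \left(4 + 4 \cdot 289\right)^{2} = \left(4 + 1156\right)^{2} = 1160^{2} = 1345600$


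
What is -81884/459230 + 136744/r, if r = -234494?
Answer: -20499563454/26921669905 ≈ -0.76145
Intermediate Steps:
-81884/459230 + 136744/r = -81884/459230 + 136744/(-234494) = -81884*1/459230 + 136744*(-1/234494) = -40942/229615 - 68372/117247 = -20499563454/26921669905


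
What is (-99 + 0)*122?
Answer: -12078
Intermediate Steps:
(-99 + 0)*122 = -99*122 = -12078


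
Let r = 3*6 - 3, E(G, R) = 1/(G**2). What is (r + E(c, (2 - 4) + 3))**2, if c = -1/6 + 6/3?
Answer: 3426201/14641 ≈ 234.01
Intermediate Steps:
c = 11/6 (c = -1*1/6 + 6*(1/3) = -1/6 + 2 = 11/6 ≈ 1.8333)
E(G, R) = G**(-2)
r = 15 (r = 18 - 3 = 15)
(r + E(c, (2 - 4) + 3))**2 = (15 + (11/6)**(-2))**2 = (15 + 36/121)**2 = (1851/121)**2 = 3426201/14641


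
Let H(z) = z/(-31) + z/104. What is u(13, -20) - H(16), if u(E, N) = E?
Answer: 5385/403 ≈ 13.362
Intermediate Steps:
H(z) = -73*z/3224 (H(z) = z*(-1/31) + z*(1/104) = -z/31 + z/104 = -73*z/3224)
u(13, -20) - H(16) = 13 - (-73)*16/3224 = 13 - 1*(-146/403) = 13 + 146/403 = 5385/403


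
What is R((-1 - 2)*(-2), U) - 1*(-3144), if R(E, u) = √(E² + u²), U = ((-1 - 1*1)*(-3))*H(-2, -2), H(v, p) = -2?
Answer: 3144 + 6*√5 ≈ 3157.4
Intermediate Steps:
U = -12 (U = ((-1 - 1*1)*(-3))*(-2) = ((-1 - 1)*(-3))*(-2) = -2*(-3)*(-2) = 6*(-2) = -12)
R((-1 - 2)*(-2), U) - 1*(-3144) = √(((-1 - 2)*(-2))² + (-12)²) - 1*(-3144) = √((-3*(-2))² + 144) + 3144 = √(6² + 144) + 3144 = √(36 + 144) + 3144 = √180 + 3144 = 6*√5 + 3144 = 3144 + 6*√5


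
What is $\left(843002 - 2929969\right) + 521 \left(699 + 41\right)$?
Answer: $-1701427$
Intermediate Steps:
$\left(843002 - 2929969\right) + 521 \left(699 + 41\right) = -2086967 + 521 \cdot 740 = -2086967 + 385540 = -1701427$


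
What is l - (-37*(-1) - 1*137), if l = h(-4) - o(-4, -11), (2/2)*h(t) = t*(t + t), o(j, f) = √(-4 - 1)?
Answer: 132 - I*√5 ≈ 132.0 - 2.2361*I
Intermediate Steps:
o(j, f) = I*√5 (o(j, f) = √(-5) = I*√5)
h(t) = 2*t² (h(t) = t*(t + t) = t*(2*t) = 2*t²)
l = 32 - I*√5 (l = 2*(-4)² - I*√5 = 2*16 - I*√5 = 32 - I*√5 ≈ 32.0 - 2.2361*I)
l - (-37*(-1) - 1*137) = (32 - I*√5) - (-37*(-1) - 1*137) = (32 - I*√5) - (37 - 137) = (32 - I*√5) - 1*(-100) = (32 - I*√5) + 100 = 132 - I*√5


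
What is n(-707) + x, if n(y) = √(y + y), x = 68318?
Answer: 68318 + I*√1414 ≈ 68318.0 + 37.603*I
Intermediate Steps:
n(y) = √2*√y (n(y) = √(2*y) = √2*√y)
n(-707) + x = √2*√(-707) + 68318 = √2*(I*√707) + 68318 = I*√1414 + 68318 = 68318 + I*√1414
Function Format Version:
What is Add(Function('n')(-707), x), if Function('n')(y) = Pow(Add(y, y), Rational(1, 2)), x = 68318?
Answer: Add(68318, Mul(I, Pow(1414, Rational(1, 2)))) ≈ Add(68318., Mul(37.603, I))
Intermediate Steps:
Function('n')(y) = Mul(Pow(2, Rational(1, 2)), Pow(y, Rational(1, 2))) (Function('n')(y) = Pow(Mul(2, y), Rational(1, 2)) = Mul(Pow(2, Rational(1, 2)), Pow(y, Rational(1, 2))))
Add(Function('n')(-707), x) = Add(Mul(Pow(2, Rational(1, 2)), Pow(-707, Rational(1, 2))), 68318) = Add(Mul(Pow(2, Rational(1, 2)), Mul(I, Pow(707, Rational(1, 2)))), 68318) = Add(Mul(I, Pow(1414, Rational(1, 2))), 68318) = Add(68318, Mul(I, Pow(1414, Rational(1, 2))))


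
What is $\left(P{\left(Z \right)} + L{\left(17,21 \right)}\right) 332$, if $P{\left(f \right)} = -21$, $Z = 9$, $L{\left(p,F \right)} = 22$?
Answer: $332$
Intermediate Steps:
$\left(P{\left(Z \right)} + L{\left(17,21 \right)}\right) 332 = \left(-21 + 22\right) 332 = 1 \cdot 332 = 332$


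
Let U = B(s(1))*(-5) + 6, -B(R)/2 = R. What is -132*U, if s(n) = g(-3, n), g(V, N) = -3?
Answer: 3168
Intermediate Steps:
s(n) = -3
B(R) = -2*R
U = -24 (U = -2*(-3)*(-5) + 6 = 6*(-5) + 6 = -30 + 6 = -24)
-132*U = -132*(-24) = 3168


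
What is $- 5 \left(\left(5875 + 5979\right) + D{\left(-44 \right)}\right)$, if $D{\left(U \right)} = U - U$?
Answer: $-59270$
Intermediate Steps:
$D{\left(U \right)} = 0$
$- 5 \left(\left(5875 + 5979\right) + D{\left(-44 \right)}\right) = - 5 \left(\left(5875 + 5979\right) + 0\right) = - 5 \left(11854 + 0\right) = \left(-5\right) 11854 = -59270$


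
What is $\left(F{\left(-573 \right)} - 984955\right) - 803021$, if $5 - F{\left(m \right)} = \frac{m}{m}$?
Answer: $-1787972$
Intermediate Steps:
$F{\left(m \right)} = 4$ ($F{\left(m \right)} = 5 - \frac{m}{m} = 5 - 1 = 4$)
$\left(F{\left(-573 \right)} - 984955\right) - 803021 = \left(4 - 984955\right) - 803021 = -984951 - 803021 = -1787972$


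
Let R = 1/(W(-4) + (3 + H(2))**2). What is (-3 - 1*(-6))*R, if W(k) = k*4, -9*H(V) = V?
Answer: -243/671 ≈ -0.36215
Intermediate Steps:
H(V) = -V/9
W(k) = 4*k
R = -81/671 (R = 1/(4*(-4) + (3 - 1/9*2)**2) = 1/(-16 + (3 - 2/9)**2) = 1/(-16 + (25/9)**2) = 1/(-16 + 625/81) = 1/(-671/81) = -81/671 ≈ -0.12072)
(-3 - 1*(-6))*R = (-3 - 1*(-6))*(-81/671) = (-3 + 6)*(-81/671) = 3*(-81/671) = -243/671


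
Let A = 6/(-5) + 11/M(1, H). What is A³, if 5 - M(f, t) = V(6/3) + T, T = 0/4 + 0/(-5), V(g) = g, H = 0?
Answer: 50653/3375 ≈ 15.008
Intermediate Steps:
T = 0 (T = 0*(¼) + 0*(-⅕) = 0 + 0 = 0)
M(f, t) = 3 (M(f, t) = 5 - (6/3 + 0) = 5 - (6*(⅓) + 0) = 5 - (2 + 0) = 5 - 1*2 = 5 - 2 = 3)
A = 37/15 (A = 6/(-5) + 11/3 = 6*(-⅕) + 11*(⅓) = -6/5 + 11/3 = 37/15 ≈ 2.4667)
A³ = (37/15)³ = 50653/3375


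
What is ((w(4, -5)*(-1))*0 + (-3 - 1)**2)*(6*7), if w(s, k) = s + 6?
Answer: 672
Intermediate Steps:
w(s, k) = 6 + s
((w(4, -5)*(-1))*0 + (-3 - 1)**2)*(6*7) = (((6 + 4)*(-1))*0 + (-3 - 1)**2)*(6*7) = ((10*(-1))*0 + (-4)**2)*42 = (-10*0 + 16)*42 = (0 + 16)*42 = 16*42 = 672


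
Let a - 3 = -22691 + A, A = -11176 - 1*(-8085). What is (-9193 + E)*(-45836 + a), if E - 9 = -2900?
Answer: 865395660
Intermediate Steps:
A = -3091 (A = -11176 + 8085 = -3091)
E = -2891 (E = 9 - 2900 = -2891)
a = -25779 (a = 3 + (-22691 - 3091) = 3 - 25782 = -25779)
(-9193 + E)*(-45836 + a) = (-9193 - 2891)*(-45836 - 25779) = -12084*(-71615) = 865395660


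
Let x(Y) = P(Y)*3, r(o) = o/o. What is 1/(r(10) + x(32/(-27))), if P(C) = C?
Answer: -9/23 ≈ -0.39130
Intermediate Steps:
r(o) = 1
x(Y) = 3*Y (x(Y) = Y*3 = 3*Y)
1/(r(10) + x(32/(-27))) = 1/(1 + 3*(32/(-27))) = 1/(1 + 3*(32*(-1/27))) = 1/(1 + 3*(-32/27)) = 1/(1 - 32/9) = 1/(-23/9) = -9/23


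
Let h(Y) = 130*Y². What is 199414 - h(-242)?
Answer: -7413906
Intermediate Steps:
199414 - h(-242) = 199414 - 130*(-242)² = 199414 - 130*58564 = 199414 - 1*7613320 = 199414 - 7613320 = -7413906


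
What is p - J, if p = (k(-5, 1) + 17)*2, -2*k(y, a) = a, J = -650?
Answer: 683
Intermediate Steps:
k(y, a) = -a/2
p = 33 (p = (-1/2*1 + 17)*2 = (-1/2 + 17)*2 = (33/2)*2 = 33)
p - J = 33 - 1*(-650) = 33 + 650 = 683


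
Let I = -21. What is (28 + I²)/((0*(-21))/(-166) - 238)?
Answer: -67/34 ≈ -1.9706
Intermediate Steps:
(28 + I²)/((0*(-21))/(-166) - 238) = (28 + (-21)²)/((0*(-21))/(-166) - 238) = (28 + 441)/(0*(-1/166) - 238) = 469/(0 - 238) = 469/(-238) = 469*(-1/238) = -67/34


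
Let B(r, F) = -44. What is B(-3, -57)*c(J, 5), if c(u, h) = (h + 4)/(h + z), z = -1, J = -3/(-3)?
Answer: -99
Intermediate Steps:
J = 1 (J = -3*(-1/3) = 1)
c(u, h) = (4 + h)/(-1 + h) (c(u, h) = (h + 4)/(h - 1) = (4 + h)/(-1 + h))
B(-3, -57)*c(J, 5) = -44*(4 + 5)/(-1 + 5) = -44*9/4 = -99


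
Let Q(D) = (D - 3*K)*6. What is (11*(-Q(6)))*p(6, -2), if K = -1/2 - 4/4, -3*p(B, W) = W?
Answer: -462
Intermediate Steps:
p(B, W) = -W/3
K = -3/2 (K = -1*½ - 4*¼ = -½ - 1 = -3/2 ≈ -1.5000)
Q(D) = 27 + 6*D (Q(D) = (D - 3*(-3/2))*6 = (D + 9/2)*6 = (9/2 + D)*6 = 27 + 6*D)
(11*(-Q(6)))*p(6, -2) = (11*(-(27 + 6*6)))*(-⅓*(-2)) = (11*(-(27 + 36)))*(⅔) = (11*(-1*63))*(⅔) = (11*(-63))*(⅔) = -693*⅔ = -462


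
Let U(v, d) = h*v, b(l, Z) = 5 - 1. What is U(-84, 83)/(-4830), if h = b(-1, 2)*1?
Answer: 8/115 ≈ 0.069565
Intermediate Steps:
b(l, Z) = 4
h = 4 (h = 4*1 = 4)
U(v, d) = 4*v
U(-84, 83)/(-4830) = (4*(-84))/(-4830) = -336*(-1/4830) = 8/115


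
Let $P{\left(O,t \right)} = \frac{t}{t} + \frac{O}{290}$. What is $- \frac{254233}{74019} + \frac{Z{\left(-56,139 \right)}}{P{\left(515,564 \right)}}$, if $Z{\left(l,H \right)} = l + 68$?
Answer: $\frac{10585711}{11917059} \approx 0.88828$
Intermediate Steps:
$Z{\left(l,H \right)} = 68 + l$
$P{\left(O,t \right)} = 1 + \frac{O}{290}$ ($P{\left(O,t \right)} = 1 + O \frac{1}{290} = 1 + \frac{O}{290}$)
$- \frac{254233}{74019} + \frac{Z{\left(-56,139 \right)}}{P{\left(515,564 \right)}} = - \frac{254233}{74019} + \frac{68 - 56}{1 + \frac{1}{290} \cdot 515} = \left(-254233\right) \frac{1}{74019} + \frac{12}{1 + \frac{103}{58}} = - \frac{254233}{74019} + \frac{12}{\frac{161}{58}} = - \frac{254233}{74019} + 12 \cdot \frac{58}{161} = - \frac{254233}{74019} + \frac{696}{161} = \frac{10585711}{11917059}$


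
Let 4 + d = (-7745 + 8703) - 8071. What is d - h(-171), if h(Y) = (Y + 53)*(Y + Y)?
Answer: -47473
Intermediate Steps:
h(Y) = 2*Y*(53 + Y) (h(Y) = (53 + Y)*(2*Y) = 2*Y*(53 + Y))
d = -7117 (d = -4 + ((-7745 + 8703) - 8071) = -4 + (958 - 8071) = -4 - 7113 = -7117)
d - h(-171) = -7117 - 2*(-171)*(53 - 171) = -7117 - 2*(-171)*(-118) = -7117 - 1*40356 = -7117 - 40356 = -47473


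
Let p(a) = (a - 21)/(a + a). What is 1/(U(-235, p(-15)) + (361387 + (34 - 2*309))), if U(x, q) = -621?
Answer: 1/360182 ≈ 2.7764e-6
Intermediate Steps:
p(a) = (-21 + a)/(2*a) (p(a) = (-21 + a)/((2*a)) = (-21 + a)*(1/(2*a)) = (-21 + a)/(2*a))
1/(U(-235, p(-15)) + (361387 + (34 - 2*309))) = 1/(-621 + (361387 + (34 - 2*309))) = 1/(-621 + (361387 + (34 - 618))) = 1/(-621 + (361387 - 584)) = 1/(-621 + 360803) = 1/360182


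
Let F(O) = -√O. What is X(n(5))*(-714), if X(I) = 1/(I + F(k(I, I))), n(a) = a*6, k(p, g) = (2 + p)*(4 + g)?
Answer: 5355/47 + 1428*√17/47 ≈ 239.21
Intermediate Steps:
n(a) = 6*a
X(I) = 1/(I - √(8 + I² + 6*I)) (X(I) = 1/(I - √(8 + 2*I + 4*I + I*I)) = 1/(I - √(8 + 2*I + 4*I + I²)) = 1/(I - √(8 + I² + 6*I)))
X(n(5))*(-714) = -714/(6*5 - √(8 + (6*5)² + 6*(6*5))) = -714/(30 - √(8 + 30² + 6*30)) = -714/(30 - √(8 + 900 + 180)) = -714/(30 - √1088) = -714/(30 - 8*√17)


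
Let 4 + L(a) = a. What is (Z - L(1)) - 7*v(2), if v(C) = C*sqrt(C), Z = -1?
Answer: 2 - 14*sqrt(2) ≈ -17.799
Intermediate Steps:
L(a) = -4 + a
v(C) = C**(3/2)
(Z - L(1)) - 7*v(2) = (-1 - (-4 + 1)) - 14*sqrt(2) = (-1 - 1*(-3)) - 14*sqrt(2) = (-1 + 3) - 14*sqrt(2) = 2 - 14*sqrt(2)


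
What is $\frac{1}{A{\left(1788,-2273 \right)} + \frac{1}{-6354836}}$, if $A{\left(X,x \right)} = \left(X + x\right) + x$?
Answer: $- \frac{6354836}{17526637689} \approx -0.00036258$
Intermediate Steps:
$A{\left(X,x \right)} = X + 2 x$
$\frac{1}{A{\left(1788,-2273 \right)} + \frac{1}{-6354836}} = \frac{1}{\left(1788 + 2 \left(-2273\right)\right) + \frac{1}{-6354836}} = \frac{1}{\left(1788 - 4546\right) - \frac{1}{6354836}} = \frac{1}{-2758 - \frac{1}{6354836}} = \frac{1}{- \frac{17526637689}{6354836}} = - \frac{6354836}{17526637689}$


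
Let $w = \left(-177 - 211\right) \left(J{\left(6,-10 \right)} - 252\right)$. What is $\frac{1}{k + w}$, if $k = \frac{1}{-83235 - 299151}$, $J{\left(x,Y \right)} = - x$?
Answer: $\frac{382386}{38278368143} \approx 9.9896 \cdot 10^{-6}$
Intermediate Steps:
$k = - \frac{1}{382386}$ ($k = \frac{1}{-382386} = - \frac{1}{382386} \approx -2.6152 \cdot 10^{-6}$)
$w = 100104$ ($w = \left(-177 - 211\right) \left(\left(-1\right) 6 - 252\right) = - 388 \left(-6 - 252\right) = \left(-388\right) \left(-258\right) = 100104$)
$\frac{1}{k + w} = \frac{1}{- \frac{1}{382386} + 100104} = \frac{1}{\frac{38278368143}{382386}} = \frac{382386}{38278368143}$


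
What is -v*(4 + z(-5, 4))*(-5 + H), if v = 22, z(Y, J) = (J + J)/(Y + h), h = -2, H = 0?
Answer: 2200/7 ≈ 314.29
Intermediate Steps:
z(Y, J) = 2*J/(-2 + Y) (z(Y, J) = (J + J)/(Y - 2) = (2*J)/(-2 + Y) = 2*J/(-2 + Y))
-v*(4 + z(-5, 4))*(-5 + H) = -22*(4 + 2*4/(-2 - 5))*(-5 + 0) = -22*(4 + 2*4/(-7))*(-5) = -22*(4 + 2*4*(-1/7))*(-5) = -22*(4 - 8/7)*(-5) = -22*(20/7)*(-5) = -22*(-100)/7 = -1*(-2200/7) = 2200/7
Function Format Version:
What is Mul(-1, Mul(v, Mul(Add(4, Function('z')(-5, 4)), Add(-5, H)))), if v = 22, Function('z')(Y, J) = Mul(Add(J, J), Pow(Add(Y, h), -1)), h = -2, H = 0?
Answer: Rational(2200, 7) ≈ 314.29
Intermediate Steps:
Function('z')(Y, J) = Mul(2, J, Pow(Add(-2, Y), -1)) (Function('z')(Y, J) = Mul(Add(J, J), Pow(Add(Y, -2), -1)) = Mul(Mul(2, J), Pow(Add(-2, Y), -1)) = Mul(2, J, Pow(Add(-2, Y), -1)))
Mul(-1, Mul(v, Mul(Add(4, Function('z')(-5, 4)), Add(-5, H)))) = Mul(-1, Mul(22, Mul(Add(4, Mul(2, 4, Pow(Add(-2, -5), -1))), Add(-5, 0)))) = Mul(-1, Mul(22, Mul(Add(4, Mul(2, 4, Pow(-7, -1))), -5))) = Mul(-1, Mul(22, Mul(Add(4, Mul(2, 4, Rational(-1, 7))), -5))) = Mul(-1, Mul(22, Mul(Add(4, Rational(-8, 7)), -5))) = Mul(-1, Mul(22, Mul(Rational(20, 7), -5))) = Mul(-1, Mul(22, Rational(-100, 7))) = Mul(-1, Rational(-2200, 7)) = Rational(2200, 7)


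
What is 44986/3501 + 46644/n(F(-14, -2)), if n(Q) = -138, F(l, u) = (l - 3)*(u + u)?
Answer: -1138352/3501 ≈ -325.15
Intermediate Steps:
F(l, u) = 2*u*(-3 + l) (F(l, u) = (-3 + l)*(2*u) = 2*u*(-3 + l))
44986/3501 + 46644/n(F(-14, -2)) = 44986/3501 + 46644/(-138) = 44986*(1/3501) + 46644*(-1/138) = 44986/3501 - 338 = -1138352/3501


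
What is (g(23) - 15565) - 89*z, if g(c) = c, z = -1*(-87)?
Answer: -23285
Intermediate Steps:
z = 87
(g(23) - 15565) - 89*z = (23 - 15565) - 89*87 = -15542 - 7743 = -23285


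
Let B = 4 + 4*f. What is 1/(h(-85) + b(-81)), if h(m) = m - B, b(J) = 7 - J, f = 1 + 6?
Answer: -1/29 ≈ -0.034483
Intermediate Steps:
f = 7
B = 32 (B = 4 + 4*7 = 4 + 28 = 32)
h(m) = -32 + m (h(m) = m - 1*32 = m - 32 = -32 + m)
1/(h(-85) + b(-81)) = 1/((-32 - 85) + (7 - 1*(-81))) = 1/(-117 + (7 + 81)) = 1/(-117 + 88) = 1/(-29) = -1/29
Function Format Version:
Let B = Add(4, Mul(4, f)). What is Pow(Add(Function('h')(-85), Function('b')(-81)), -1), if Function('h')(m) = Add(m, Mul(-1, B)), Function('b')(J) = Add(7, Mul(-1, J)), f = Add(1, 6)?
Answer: Rational(-1, 29) ≈ -0.034483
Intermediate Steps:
f = 7
B = 32 (B = Add(4, Mul(4, 7)) = Add(4, 28) = 32)
Function('h')(m) = Add(-32, m) (Function('h')(m) = Add(m, Mul(-1, 32)) = Add(m, -32) = Add(-32, m))
Pow(Add(Function('h')(-85), Function('b')(-81)), -1) = Pow(Add(Add(-32, -85), Add(7, Mul(-1, -81))), -1) = Pow(Add(-117, Add(7, 81)), -1) = Pow(Add(-117, 88), -1) = Pow(-29, -1) = Rational(-1, 29)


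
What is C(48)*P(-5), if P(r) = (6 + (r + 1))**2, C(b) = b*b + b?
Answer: 9408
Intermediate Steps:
C(b) = b + b**2 (C(b) = b**2 + b = b + b**2)
P(r) = (7 + r)**2 (P(r) = (6 + (1 + r))**2 = (7 + r)**2)
C(48)*P(-5) = (48*(1 + 48))*(7 - 5)**2 = (48*49)*2**2 = 2352*4 = 9408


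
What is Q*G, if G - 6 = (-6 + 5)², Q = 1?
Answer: 7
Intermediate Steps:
G = 7 (G = 6 + (-6 + 5)² = 6 + (-1)² = 6 + 1 = 7)
Q*G = 1*7 = 7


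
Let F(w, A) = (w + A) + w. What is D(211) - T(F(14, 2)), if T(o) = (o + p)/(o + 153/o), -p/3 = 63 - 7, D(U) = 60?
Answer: 7480/117 ≈ 63.932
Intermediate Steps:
F(w, A) = A + 2*w (F(w, A) = (A + w) + w = A + 2*w)
p = -168 (p = -3*(63 - 7) = -3*56 = -168)
T(o) = (-168 + o)/(o + 153/o) (T(o) = (o - 168)/(o + 153/o) = (-168 + o)/(o + 153/o))
D(211) - T(F(14, 2)) = 60 - (2 + 2*14)*(-168 + (2 + 2*14))/(153 + (2 + 2*14)²) = 60 - (2 + 28)*(-168 + (2 + 28))/(153 + (2 + 28)²) = 60 - 30*(-168 + 30)/(153 + 30²) = 60 - 30*(-138)/(153 + 900) = 60 - 30*(-138)/1053 = 60 - 1*(-460/117) = 60 + 460/117 = 7480/117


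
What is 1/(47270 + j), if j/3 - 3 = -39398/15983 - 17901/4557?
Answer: 24278177/1147382282014 ≈ 2.1160e-5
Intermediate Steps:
j = -247144776/24278177 (j = 9 + 3*(-39398/15983 - 17901/4557) = 9 + 3*(-39398*1/15983 - 17901*1/4557) = 9 + 3*(-39398/15983 - 5967/1519) = 9 + 3*(-155216123/24278177) = 9 - 465648369/24278177 = -247144776/24278177 ≈ -10.180)
1/(47270 + j) = 1/(47270 - 247144776/24278177) = 1/(1147382282014/24278177) = 24278177/1147382282014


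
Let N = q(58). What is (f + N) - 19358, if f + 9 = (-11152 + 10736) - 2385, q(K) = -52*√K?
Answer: -22168 - 52*√58 ≈ -22564.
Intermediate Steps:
f = -2810 (f = -9 + ((-11152 + 10736) - 2385) = -9 + (-416 - 2385) = -9 - 2801 = -2810)
N = -52*√58 ≈ -396.02
(f + N) - 19358 = (-2810 - 52*√58) - 19358 = -22168 - 52*√58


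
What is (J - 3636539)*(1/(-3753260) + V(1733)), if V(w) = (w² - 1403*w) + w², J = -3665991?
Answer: -9798955623295855367/375326 ≈ -2.6108e+13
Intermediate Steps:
V(w) = -1403*w + 2*w²
(J - 3636539)*(1/(-3753260) + V(1733)) = (-3665991 - 3636539)*(1/(-3753260) + 1733*(-1403 + 2*1733)) = -7302530*(-1/3753260 + 1733*(-1403 + 3466)) = -7302530*(-1/3753260 + 1733*2063) = -7302530*(-1/3753260 + 3575179) = -7302530*13418576333539/3753260 = -9798955623295855367/375326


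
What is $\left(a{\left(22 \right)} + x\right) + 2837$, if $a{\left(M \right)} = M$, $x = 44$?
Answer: $2903$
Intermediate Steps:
$\left(a{\left(22 \right)} + x\right) + 2837 = \left(22 + 44\right) + 2837 = 66 + 2837 = 2903$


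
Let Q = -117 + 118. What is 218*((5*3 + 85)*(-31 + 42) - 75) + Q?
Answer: 223451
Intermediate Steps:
Q = 1
218*((5*3 + 85)*(-31 + 42) - 75) + Q = 218*((5*3 + 85)*(-31 + 42) - 75) + 1 = 218*((15 + 85)*11 - 75) + 1 = 218*(100*11 - 75) + 1 = 218*(1100 - 75) + 1 = 218*1025 + 1 = 223450 + 1 = 223451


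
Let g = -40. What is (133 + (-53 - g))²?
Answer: 14400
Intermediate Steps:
(133 + (-53 - g))² = (133 + (-53 - 1*(-40)))² = (133 + (-53 + 40))² = (133 - 13)² = 120² = 14400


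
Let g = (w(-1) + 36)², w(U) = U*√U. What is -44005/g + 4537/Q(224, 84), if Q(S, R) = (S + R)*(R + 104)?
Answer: -3292112666167/97406629936 - 3168360*I/1682209 ≈ -33.798 - 1.8835*I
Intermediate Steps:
w(U) = U^(3/2)
Q(S, R) = (104 + R)*(R + S) (Q(S, R) = (R + S)*(104 + R) = (104 + R)*(R + S))
g = (36 - I)² (g = ((-1)^(3/2) + 36)² = (-I + 36)² = (36 - I)² ≈ 1295.0 - 72.0*I)
-44005/g + 4537/Q(224, 84) = -44005/(36 - I)² + 4537/(84² + 104*84 + 104*224 + 84*224) = -44005/(36 - I)² + 4537/(7056 + 8736 + 23296 + 18816) = -44005/(36 - I)² + 4537/57904 = 4537/57904 - 44005/(36 - I)²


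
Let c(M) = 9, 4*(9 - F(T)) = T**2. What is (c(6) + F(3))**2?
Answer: 3969/16 ≈ 248.06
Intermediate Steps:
F(T) = 9 - T**2/4
(c(6) + F(3))**2 = (9 + (9 - 1/4*3**2))**2 = (9 + (9 - 1/4*9))**2 = (9 + (9 - 9/4))**2 = (9 + 27/4)**2 = (63/4)**2 = 3969/16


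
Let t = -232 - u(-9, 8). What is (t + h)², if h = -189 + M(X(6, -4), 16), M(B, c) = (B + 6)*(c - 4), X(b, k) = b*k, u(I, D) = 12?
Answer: 421201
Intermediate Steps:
t = -244 (t = -232 - 1*12 = -232 - 12 = -244)
M(B, c) = (-4 + c)*(6 + B) (M(B, c) = (6 + B)*(-4 + c) = (-4 + c)*(6 + B))
h = -405 (h = -189 + (-24 - 24*(-4) + 6*16 + (6*(-4))*16) = -189 + (-24 - 4*(-24) + 96 - 24*16) = -189 + (-24 + 96 + 96 - 384) = -189 - 216 = -405)
(t + h)² = (-244 - 405)² = (-649)² = 421201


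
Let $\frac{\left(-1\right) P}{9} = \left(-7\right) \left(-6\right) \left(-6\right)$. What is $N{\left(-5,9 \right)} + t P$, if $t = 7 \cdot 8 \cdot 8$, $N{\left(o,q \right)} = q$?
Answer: $1016073$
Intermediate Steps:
$P = 2268$ ($P = - 9 \left(-7\right) \left(-6\right) \left(-6\right) = - 9 \cdot 42 \left(-6\right) = \left(-9\right) \left(-252\right) = 2268$)
$t = 448$ ($t = 56 \cdot 8 = 448$)
$N{\left(-5,9 \right)} + t P = 9 + 448 \cdot 2268 = 9 + 1016064 = 1016073$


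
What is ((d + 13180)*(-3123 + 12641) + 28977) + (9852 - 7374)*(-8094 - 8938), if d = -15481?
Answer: -64077237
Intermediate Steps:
((d + 13180)*(-3123 + 12641) + 28977) + (9852 - 7374)*(-8094 - 8938) = ((-15481 + 13180)*(-3123 + 12641) + 28977) + (9852 - 7374)*(-8094 - 8938) = (-2301*9518 + 28977) + 2478*(-17032) = (-21900918 + 28977) - 42205296 = -21871941 - 42205296 = -64077237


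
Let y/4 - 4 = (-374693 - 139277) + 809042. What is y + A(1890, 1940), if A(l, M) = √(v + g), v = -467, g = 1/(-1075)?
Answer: 1180304 + I*√21587118/215 ≈ 1.1803e+6 + 21.61*I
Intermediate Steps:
g = -1/1075 ≈ -0.00093023
A(l, M) = I*√21587118/215 (A(l, M) = √(-467 - 1/1075) = √(-502026/1075) = I*√21587118/215)
y = 1180304 (y = 16 + 4*((-374693 - 139277) + 809042) = 16 + 4*(-513970 + 809042) = 16 + 4*295072 = 16 + 1180288 = 1180304)
y + A(1890, 1940) = 1180304 + I*√21587118/215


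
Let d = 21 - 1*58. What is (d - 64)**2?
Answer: 10201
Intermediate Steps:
d = -37 (d = 21 - 58 = -37)
(d - 64)**2 = (-37 - 64)**2 = (-101)**2 = 10201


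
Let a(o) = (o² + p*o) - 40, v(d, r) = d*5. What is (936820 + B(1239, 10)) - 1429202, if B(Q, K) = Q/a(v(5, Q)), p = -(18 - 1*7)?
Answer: -152637181/310 ≈ -4.9238e+5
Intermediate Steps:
v(d, r) = 5*d
p = -11 (p = -(18 - 7) = -1*11 = -11)
a(o) = -40 + o² - 11*o (a(o) = (o² - 11*o) - 40 = -40 + o² - 11*o)
B(Q, K) = Q/310 (B(Q, K) = Q/(-40 + (5*5)² - 55*5) = Q/(-40 + 25² - 11*25) = Q/(-40 + 625 - 275) = Q/310)
(936820 + B(1239, 10)) - 1429202 = (936820 + (1/310)*1239) - 1429202 = (936820 + 1239/310) - 1429202 = 290415439/310 - 1429202 = -152637181/310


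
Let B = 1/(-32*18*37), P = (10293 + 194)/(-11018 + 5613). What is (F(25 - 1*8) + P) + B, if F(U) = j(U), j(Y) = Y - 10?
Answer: 582835171/115191360 ≈ 5.0597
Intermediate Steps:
j(Y) = -10 + Y
F(U) = -10 + U
P = -10487/5405 (P = 10487/(-5405) = 10487*(-1/5405) = -10487/5405 ≈ -1.9402)
B = -1/21312 (B = 1/(-576*37) = 1/(-21312) = -1/21312 ≈ -4.6922e-5)
(F(25 - 1*8) + P) + B = ((-10 + (25 - 1*8)) - 10487/5405) - 1/21312 = ((-10 + (25 - 8)) - 10487/5405) - 1/21312 = ((-10 + 17) - 10487/5405) - 1/21312 = (7 - 10487/5405) - 1/21312 = 27348/5405 - 1/21312 = 582835171/115191360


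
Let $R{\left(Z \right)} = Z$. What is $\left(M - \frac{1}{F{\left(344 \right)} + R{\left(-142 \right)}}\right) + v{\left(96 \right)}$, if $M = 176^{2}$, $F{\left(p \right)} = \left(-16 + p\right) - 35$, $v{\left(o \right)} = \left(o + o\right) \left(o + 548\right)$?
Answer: $\frac{23348223}{151} \approx 1.5462 \cdot 10^{5}$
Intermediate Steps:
$v{\left(o \right)} = 2 o \left(548 + o\right)$
$F{\left(p \right)} = -51 + p$
$M = 30976$
$\left(M - \frac{1}{F{\left(344 \right)} + R{\left(-142 \right)}}\right) + v{\left(96 \right)} = \left(30976 - \frac{1}{\left(-51 + 344\right) - 142}\right) + 2 \cdot 96 \left(548 + 96\right) = \left(30976 - \frac{1}{293 - 142}\right) + 2 \cdot 96 \cdot 644 = \left(30976 - \frac{1}{151}\right) + 123648 = \frac{4677375}{151} + 123648 = \frac{23348223}{151}$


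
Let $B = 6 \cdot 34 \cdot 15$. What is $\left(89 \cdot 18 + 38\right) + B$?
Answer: $4700$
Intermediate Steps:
$B = 3060$ ($B = 204 \cdot 15 = 3060$)
$\left(89 \cdot 18 + 38\right) + B = \left(89 \cdot 18 + 38\right) + 3060 = \left(1602 + 38\right) + 3060 = 1640 + 3060 = 4700$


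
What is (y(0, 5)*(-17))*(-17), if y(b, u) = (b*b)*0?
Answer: 0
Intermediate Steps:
y(b, u) = 0 (y(b, u) = b**2*0 = 0)
(y(0, 5)*(-17))*(-17) = (0*(-17))*(-17) = 0*(-17) = 0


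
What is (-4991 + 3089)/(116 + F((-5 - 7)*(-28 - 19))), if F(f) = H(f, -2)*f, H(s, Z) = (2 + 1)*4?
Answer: -951/3442 ≈ -0.27629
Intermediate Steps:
H(s, Z) = 12 (H(s, Z) = 3*4 = 12)
F(f) = 12*f
(-4991 + 3089)/(116 + F((-5 - 7)*(-28 - 19))) = (-4991 + 3089)/(116 + 12*((-5 - 7)*(-28 - 19))) = -1902/(116 + 12*(-12*(-47))) = -1902/(116 + 12*564) = -1902/(116 + 6768) = -1902/6884 = -1902*1/6884 = -951/3442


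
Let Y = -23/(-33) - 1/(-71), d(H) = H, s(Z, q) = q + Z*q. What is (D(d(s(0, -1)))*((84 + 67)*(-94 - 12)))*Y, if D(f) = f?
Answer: 26665996/2343 ≈ 11381.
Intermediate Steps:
Y = 1666/2343 (Y = -23*(-1/33) - 1*(-1/71) = 23/33 + 1/71 = 1666/2343 ≈ 0.71105)
(D(d(s(0, -1)))*((84 + 67)*(-94 - 12)))*Y = ((-(1 + 0))*((84 + 67)*(-94 - 12)))*(1666/2343) = ((-1*1)*(151*(-106)))*(1666/2343) = -1*(-16006)*(1666/2343) = 16006*(1666/2343) = 26665996/2343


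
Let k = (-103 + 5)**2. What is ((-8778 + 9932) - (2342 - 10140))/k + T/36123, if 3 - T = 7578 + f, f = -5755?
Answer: 76473454/86731323 ≈ 0.88173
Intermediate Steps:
k = 9604 (k = (-98)**2 = 9604)
T = -1820 (T = 3 - (7578 - 5755) = 3 - 1*1823 = 3 - 1823 = -1820)
((-8778 + 9932) - (2342 - 10140))/k + T/36123 = ((-8778 + 9932) - (2342 - 10140))/9604 - 1820/36123 = (1154 - 1*(-7798))*(1/9604) - 1820*1/36123 = (1154 + 7798)*(1/9604) - 1820/36123 = 8952*(1/9604) - 1820/36123 = 2238/2401 - 1820/36123 = 76473454/86731323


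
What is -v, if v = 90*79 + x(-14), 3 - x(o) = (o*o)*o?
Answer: -9857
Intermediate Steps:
x(o) = 3 - o³ (x(o) = 3 - o*o*o = 3 - o²*o = 3 - o³)
v = 9857 (v = 90*79 + (3 - 1*(-14)³) = 7110 + (3 - 1*(-2744)) = 7110 + (3 + 2744) = 7110 + 2747 = 9857)
-v = -1*9857 = -9857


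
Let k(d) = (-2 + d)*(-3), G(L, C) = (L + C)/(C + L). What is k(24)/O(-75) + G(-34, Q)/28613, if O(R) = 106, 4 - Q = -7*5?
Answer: -944176/1516489 ≈ -0.62261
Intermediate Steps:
Q = 39 (Q = 4 - (-7)*5 = 4 - 1*(-35) = 4 + 35 = 39)
G(L, C) = 1 (G(L, C) = (C + L)/(C + L) = 1)
k(d) = 6 - 3*d
k(24)/O(-75) + G(-34, Q)/28613 = (6 - 3*24)/106 + 1/28613 = (6 - 72)*(1/106) + 1*(1/28613) = -66*1/106 + 1/28613 = -33/53 + 1/28613 = -944176/1516489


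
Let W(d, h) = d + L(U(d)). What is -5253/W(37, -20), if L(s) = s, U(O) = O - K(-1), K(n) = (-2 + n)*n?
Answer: -5253/71 ≈ -73.986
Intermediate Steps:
K(n) = n*(-2 + n)
U(O) = -3 + O (U(O) = O - (-1)*(-2 - 1) = O - (-1)*(-3) = O - 1*3 = O - 3 = -3 + O)
W(d, h) = -3 + 2*d (W(d, h) = d + (-3 + d) = -3 + 2*d)
-5253/W(37, -20) = -5253/(-3 + 2*37) = -5253/(-3 + 74) = -5253/71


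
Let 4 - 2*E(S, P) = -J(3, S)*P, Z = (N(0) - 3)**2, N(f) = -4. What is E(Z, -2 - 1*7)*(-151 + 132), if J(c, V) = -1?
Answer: -247/2 ≈ -123.50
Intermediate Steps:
Z = 49 (Z = (-4 - 3)**2 = (-7)**2 = 49)
E(S, P) = 2 - P/2 (E(S, P) = 2 - (-1)*(-P)/2 = 2 - P/2)
E(Z, -2 - 1*7)*(-151 + 132) = (2 - (-2 - 1*7)/2)*(-151 + 132) = (2 - (-2 - 7)/2)*(-19) = (2 - 1/2*(-9))*(-19) = (2 + 9/2)*(-19) = (13/2)*(-19) = -247/2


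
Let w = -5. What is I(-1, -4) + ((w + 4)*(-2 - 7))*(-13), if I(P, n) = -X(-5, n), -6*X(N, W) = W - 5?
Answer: -237/2 ≈ -118.50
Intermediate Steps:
X(N, W) = ⅚ - W/6 (X(N, W) = -(W - 5)/6 = -(-5 + W)/6 = ⅚ - W/6)
I(P, n) = -⅚ + n/6 (I(P, n) = -(⅚ - n/6) = -⅚ + n/6)
I(-1, -4) + ((w + 4)*(-2 - 7))*(-13) = (-⅚ + (⅙)*(-4)) + ((-5 + 4)*(-2 - 7))*(-13) = (-⅚ - ⅔) - 1*(-9)*(-13) = -3/2 + 9*(-13) = -3/2 - 117 = -237/2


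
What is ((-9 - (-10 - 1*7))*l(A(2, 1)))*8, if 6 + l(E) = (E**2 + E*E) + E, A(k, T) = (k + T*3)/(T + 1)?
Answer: 576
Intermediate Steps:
A(k, T) = (k + 3*T)/(1 + T)
l(E) = -6 + E + 2*E**2 (l(E) = -6 + ((E**2 + E*E) + E) = -6 + ((E**2 + E**2) + E) = -6 + (2*E**2 + E) = -6 + (E + 2*E**2) = -6 + E + 2*E**2)
((-9 - (-10 - 1*7))*l(A(2, 1)))*8 = ((-9 - (-10 - 1*7))*(-6 + (2 + 3*1)/(1 + 1) + 2*((2 + 3*1)/(1 + 1))**2))*8 = ((-9 - (-10 - 7))*(-6 + (2 + 3)/2 + 2*((2 + 3)/2)**2))*8 = ((-9 - 1*(-17))*(-6 + (1/2)*5 + 2*((1/2)*5)**2))*8 = ((-9 + 17)*(-6 + 5/2 + 2*(5/2)**2))*8 = (8*(-6 + 5/2 + 2*(25/4)))*8 = (8*(-6 + 5/2 + 25/2))*8 = (8*9)*8 = 72*8 = 576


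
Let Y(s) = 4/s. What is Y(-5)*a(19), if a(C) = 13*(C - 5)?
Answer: -728/5 ≈ -145.60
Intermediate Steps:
a(C) = -65 + 13*C (a(C) = 13*(-5 + C) = -65 + 13*C)
Y(-5)*a(19) = (4/(-5))*(-65 + 13*19) = (4*(-⅕))*(-65 + 247) = -⅘*182 = -728/5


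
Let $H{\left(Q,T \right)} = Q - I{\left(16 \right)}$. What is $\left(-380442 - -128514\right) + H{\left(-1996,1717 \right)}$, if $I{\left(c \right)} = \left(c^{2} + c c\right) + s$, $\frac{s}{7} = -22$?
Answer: $-254282$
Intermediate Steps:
$s = -154$ ($s = 7 \left(-22\right) = -154$)
$I{\left(c \right)} = -154 + 2 c^{2}$ ($I{\left(c \right)} = \left(c^{2} + c c\right) - 154 = \left(c^{2} + c^{2}\right) - 154 = 2 c^{2} - 154 = -154 + 2 c^{2}$)
$H{\left(Q,T \right)} = -358 + Q$ ($H{\left(Q,T \right)} = Q - \left(-154 + 2 \cdot 16^{2}\right) = Q - \left(-154 + 2 \cdot 256\right) = Q - \left(-154 + 512\right) = Q - 358 = -358 + Q$)
$\left(-380442 - -128514\right) + H{\left(-1996,1717 \right)} = \left(-380442 - -128514\right) - 2354 = \left(-380442 + 128514\right) - 2354 = -251928 - 2354 = -254282$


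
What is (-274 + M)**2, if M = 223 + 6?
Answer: 2025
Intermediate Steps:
M = 229
(-274 + M)**2 = (-274 + 229)**2 = (-45)**2 = 2025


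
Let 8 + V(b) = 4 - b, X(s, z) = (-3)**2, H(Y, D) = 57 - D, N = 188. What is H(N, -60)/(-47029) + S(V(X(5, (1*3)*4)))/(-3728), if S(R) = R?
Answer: 175201/175324112 ≈ 0.00099930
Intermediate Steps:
X(s, z) = 9
V(b) = -4 - b (V(b) = -8 + (4 - b) = -4 - b)
H(N, -60)/(-47029) + S(V(X(5, (1*3)*4)))/(-3728) = (57 - 1*(-60))/(-47029) + (-4 - 1*9)/(-3728) = (57 + 60)*(-1/47029) + (-4 - 9)*(-1/3728) = 117*(-1/47029) - 13*(-1/3728) = -117/47029 + 13/3728 = 175201/175324112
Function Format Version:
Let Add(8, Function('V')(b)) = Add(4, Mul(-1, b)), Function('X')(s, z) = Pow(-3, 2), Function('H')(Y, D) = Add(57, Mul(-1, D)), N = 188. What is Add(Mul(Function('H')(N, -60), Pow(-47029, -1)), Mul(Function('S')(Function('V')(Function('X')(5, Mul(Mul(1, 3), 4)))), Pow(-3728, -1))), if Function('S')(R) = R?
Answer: Rational(175201, 175324112) ≈ 0.00099930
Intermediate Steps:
Function('X')(s, z) = 9
Function('V')(b) = Add(-4, Mul(-1, b)) (Function('V')(b) = Add(-8, Add(4, Mul(-1, b))) = Add(-4, Mul(-1, b)))
Add(Mul(Function('H')(N, -60), Pow(-47029, -1)), Mul(Function('S')(Function('V')(Function('X')(5, Mul(Mul(1, 3), 4)))), Pow(-3728, -1))) = Add(Mul(Add(57, Mul(-1, -60)), Pow(-47029, -1)), Mul(Add(-4, Mul(-1, 9)), Pow(-3728, -1))) = Add(Mul(Add(57, 60), Rational(-1, 47029)), Mul(Add(-4, -9), Rational(-1, 3728))) = Add(Mul(117, Rational(-1, 47029)), Mul(-13, Rational(-1, 3728))) = Add(Rational(-117, 47029), Rational(13, 3728)) = Rational(175201, 175324112)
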